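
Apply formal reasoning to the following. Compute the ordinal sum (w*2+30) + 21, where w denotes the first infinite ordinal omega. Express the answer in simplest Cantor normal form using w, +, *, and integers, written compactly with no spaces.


Compute (w*2+30) + 21.
Ordinal + is associative but NOT commutative; for finite n>0, n + w = w but w + n stays w+n.
By associativity: (w*2+30) + 21 = w*2 + (30+21) = w*2+51.
Result = w*2+51

w*2+51


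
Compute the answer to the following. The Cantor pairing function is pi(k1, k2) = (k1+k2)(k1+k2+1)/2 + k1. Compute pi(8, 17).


k1 + k2 = 25
(k1+k2)(k1+k2+1)/2 = 25 * 26 / 2 = 325
pi = 325 + 8 = 333

333


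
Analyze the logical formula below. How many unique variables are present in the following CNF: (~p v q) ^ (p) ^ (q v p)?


Identify each variable that appears in the formula.
Variables found: p, q
Count = 2

2


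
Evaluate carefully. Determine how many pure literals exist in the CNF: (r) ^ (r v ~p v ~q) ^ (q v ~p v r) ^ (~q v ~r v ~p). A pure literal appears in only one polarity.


Check each variable for pure literal status:
p: pure negative
q: mixed (not pure)
r: mixed (not pure)
Pure literal count = 1

1


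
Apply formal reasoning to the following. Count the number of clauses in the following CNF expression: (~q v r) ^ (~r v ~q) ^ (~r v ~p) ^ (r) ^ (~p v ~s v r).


A CNF formula is a conjunction of clauses.
Clauses are separated by ^.
Counting the conjuncts: 5 clauses.

5


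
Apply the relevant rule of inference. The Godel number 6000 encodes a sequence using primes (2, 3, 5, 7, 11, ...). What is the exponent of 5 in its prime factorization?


Factorize 6000 by dividing by 5 repeatedly.
Division steps: 5 divides 6000 exactly 3 time(s).
Exponent of 5 = 3

3


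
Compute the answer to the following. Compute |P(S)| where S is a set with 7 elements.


The power set of a set with n elements has 2^n elements.
|P(S)| = 2^7 = 128

128


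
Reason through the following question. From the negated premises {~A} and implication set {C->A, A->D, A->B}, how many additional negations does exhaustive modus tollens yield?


Initial negated facts: {~A}
Apply modus tollens to closure:
  ~A and C->A  =>  ~C
Final negated: {~A, ~C}
New negations: {~C}
Count = 1

1


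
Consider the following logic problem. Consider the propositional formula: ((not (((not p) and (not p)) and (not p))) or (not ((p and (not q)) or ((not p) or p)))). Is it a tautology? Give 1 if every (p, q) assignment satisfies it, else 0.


Check all 4 assignments:
p=0, q=0: 0
p=0, q=1: 0
p=1, q=0: 1
p=1, q=1: 1
Satisfying count = 2/4.
Tautology iff count = 4: no.

0


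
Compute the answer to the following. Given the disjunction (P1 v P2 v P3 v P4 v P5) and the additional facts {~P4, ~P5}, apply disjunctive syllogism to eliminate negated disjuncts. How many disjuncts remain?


Original disjuncts (5): P1, P2, P3, P4, P5
Negated (eliminate): ~P4, ~P5
Remaining disjuncts: P1, P2, P3
Count = 5 - 2 = 3

3


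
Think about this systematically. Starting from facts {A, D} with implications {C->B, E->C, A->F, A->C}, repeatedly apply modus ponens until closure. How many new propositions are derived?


Initial facts: {A, D}
Apply modus ponens to closure:
  A and A->F  =>  F
  A and A->C  =>  C
  C and C->B  =>  B
Final known: {A, B, C, D, F}
New propositions: {B, C, F}
Count = 3

3


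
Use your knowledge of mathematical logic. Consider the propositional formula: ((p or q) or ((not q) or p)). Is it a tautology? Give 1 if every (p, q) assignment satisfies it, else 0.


Check all 4 assignments:
p=0, q=0: 1
p=0, q=1: 1
p=1, q=0: 1
p=1, q=1: 1
Satisfying count = 4/4.
Tautology iff count = 4: yes.

1


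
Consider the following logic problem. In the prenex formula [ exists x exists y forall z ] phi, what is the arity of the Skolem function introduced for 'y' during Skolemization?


Quantifier prefix: exists x exists y forall z
'y' is existentially quantified at position 2.
No universal quantifiers precede it.
Skolem function arity = 0 (a Skolem constant)

0


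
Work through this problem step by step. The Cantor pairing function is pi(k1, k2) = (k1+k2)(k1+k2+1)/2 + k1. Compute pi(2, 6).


k1 + k2 = 8
(k1+k2)(k1+k2+1)/2 = 8 * 9 / 2 = 36
pi = 36 + 2 = 38

38


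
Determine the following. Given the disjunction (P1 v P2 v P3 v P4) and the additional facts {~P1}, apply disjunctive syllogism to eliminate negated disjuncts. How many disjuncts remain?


Original disjuncts (4): P1, P2, P3, P4
Negated (eliminate): ~P1
Remaining disjuncts: P2, P3, P4
Count = 4 - 1 = 3

3


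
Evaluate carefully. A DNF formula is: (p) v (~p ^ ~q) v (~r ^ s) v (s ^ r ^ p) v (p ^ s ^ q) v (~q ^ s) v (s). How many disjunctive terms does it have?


A DNF formula is a disjunction of terms (conjunctions).
Terms are separated by v.
Counting the disjuncts: 7 terms.

7


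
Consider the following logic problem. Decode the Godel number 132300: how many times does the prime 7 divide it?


Factorize 132300 by dividing by 7 repeatedly.
Division steps: 7 divides 132300 exactly 2 time(s).
Exponent of 7 = 2

2


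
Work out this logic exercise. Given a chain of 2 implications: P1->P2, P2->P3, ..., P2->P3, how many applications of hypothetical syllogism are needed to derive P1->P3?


With 2 implications in a chain connecting 3 propositions:
P1->P2, P2->P3, ..., P2->P3
Steps needed = (number of implications) - 1 = 2 - 1 = 1

1


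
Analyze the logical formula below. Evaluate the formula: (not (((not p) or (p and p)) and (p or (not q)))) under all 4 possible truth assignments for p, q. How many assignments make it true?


Check all 4 assignments:
p=0, q=0: 0
p=0, q=1: 1
p=1, q=0: 0
p=1, q=1: 0
Count of True = 1

1


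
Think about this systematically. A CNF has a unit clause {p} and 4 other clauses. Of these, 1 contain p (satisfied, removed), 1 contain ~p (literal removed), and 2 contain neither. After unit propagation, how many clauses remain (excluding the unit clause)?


Satisfied (removed): 1
Shortened (remain): 1
Unchanged (remain): 2
Remaining = 1 + 2 = 3

3


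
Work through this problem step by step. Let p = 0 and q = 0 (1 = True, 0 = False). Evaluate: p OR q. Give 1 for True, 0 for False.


p = 0, q = 0
Operation: p OR q
Evaluate: 0 OR 0 = 0

0


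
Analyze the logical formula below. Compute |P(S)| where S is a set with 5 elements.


The power set of a set with n elements has 2^n elements.
|P(S)| = 2^5 = 32

32


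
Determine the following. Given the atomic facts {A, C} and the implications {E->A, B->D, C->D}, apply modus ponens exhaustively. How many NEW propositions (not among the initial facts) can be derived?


Initial facts: {A, C}
Apply modus ponens to closure:
  C and C->D  =>  D
Final known: {A, C, D}
New propositions: {D}
Count = 1

1


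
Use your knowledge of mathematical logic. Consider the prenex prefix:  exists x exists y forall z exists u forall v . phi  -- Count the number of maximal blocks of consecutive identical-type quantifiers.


Quantifier-type sequence: E E A E A  (A=forall, E=exists)
Group into maximal same-type runs:
  Ex2 | Ax1 | Ex1 | Ax1
Number of blocks = 4

4


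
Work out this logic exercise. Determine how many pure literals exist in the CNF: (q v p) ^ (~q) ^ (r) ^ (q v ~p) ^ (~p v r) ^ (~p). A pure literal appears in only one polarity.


Check each variable for pure literal status:
p: mixed (not pure)
q: mixed (not pure)
r: pure positive
Pure literal count = 1

1


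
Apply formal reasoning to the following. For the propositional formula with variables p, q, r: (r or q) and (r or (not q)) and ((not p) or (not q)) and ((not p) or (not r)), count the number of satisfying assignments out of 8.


Evaluate all 8 assignments for p, q, r:
p=0, q=0, r=0: 0
p=0, q=0, r=1: 1
p=0, q=1, r=0: 0
p=0, q=1, r=1: 1
p=1, q=0, r=0: 0
p=1, q=0, r=1: 0
p=1, q=1, r=0: 0
p=1, q=1, r=1: 0
Satisfying count = 2

2


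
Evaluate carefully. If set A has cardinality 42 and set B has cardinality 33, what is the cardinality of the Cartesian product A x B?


The Cartesian product A x B contains all ordered pairs (a, b).
|A x B| = |A| * |B| = 42 * 33 = 1386

1386


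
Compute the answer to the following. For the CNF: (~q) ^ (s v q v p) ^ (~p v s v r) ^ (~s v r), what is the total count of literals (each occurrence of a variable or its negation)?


Counting literals in each clause:
Clause 1: 1 literal(s)
Clause 2: 3 literal(s)
Clause 3: 3 literal(s)
Clause 4: 2 literal(s)
Total = 9

9


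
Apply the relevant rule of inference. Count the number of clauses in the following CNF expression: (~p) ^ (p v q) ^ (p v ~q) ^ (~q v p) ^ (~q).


A CNF formula is a conjunction of clauses.
Clauses are separated by ^.
Counting the conjuncts: 5 clauses.

5


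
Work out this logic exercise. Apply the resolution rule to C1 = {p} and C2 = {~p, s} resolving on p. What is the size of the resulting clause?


Remove p from C1 and ~p from C2.
C1 remainder: {}
C2 remainder: {s}
Union (resolvent): {s}
Resolvent has 1 literal(s).

1


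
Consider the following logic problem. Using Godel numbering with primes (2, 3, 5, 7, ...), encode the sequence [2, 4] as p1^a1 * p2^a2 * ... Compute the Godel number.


Encode each element as an exponent of the corresponding prime:
  2^2 = 4
  3^4 = 81
Product = 4 * 81 = 324

324


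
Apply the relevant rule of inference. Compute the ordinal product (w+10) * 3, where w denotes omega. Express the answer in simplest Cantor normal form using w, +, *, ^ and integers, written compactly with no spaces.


Compute (w+10) * 3.
Ordinal * is associative and left-distributive over +, but NOT commutative; for finite n>1, n*w = w but w*n stays w*n.
(w+10) * 3 = (w+10) repeated 3 times. Each intermediate +10 is absorbed by the following w; only the last survives: w*3+10.
Result = w*3+10

w*3+10


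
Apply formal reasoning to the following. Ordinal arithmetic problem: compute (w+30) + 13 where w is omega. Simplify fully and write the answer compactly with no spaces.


Compute (w+30) + 13.
Ordinal + is associative but NOT commutative; for finite n>0, n + w = w but w + n stays w+n.
By associativity: (w+30) + 13 = w + (30+13) = w+43.
Result = w+43

w+43


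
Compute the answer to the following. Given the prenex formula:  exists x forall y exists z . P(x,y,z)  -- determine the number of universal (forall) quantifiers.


Quantifier prefix: exists x forall y exists z
Mark each quantifier type:
  E U E
Universal count = 1, Existential count = 2
Asked for universal (forall) quantifiers: 1

1


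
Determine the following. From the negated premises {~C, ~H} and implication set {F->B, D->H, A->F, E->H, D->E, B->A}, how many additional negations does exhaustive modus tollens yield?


Initial negated facts: {~C, ~H}
Apply modus tollens to closure:
  ~H and D->H  =>  ~D
  ~H and E->H  =>  ~E
Final negated: {~C, ~D, ~E, ~H}
New negations: {~D, ~E}
Count = 2

2


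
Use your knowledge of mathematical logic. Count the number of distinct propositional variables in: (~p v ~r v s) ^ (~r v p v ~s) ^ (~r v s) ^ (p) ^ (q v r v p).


Identify each variable that appears in the formula.
Variables found: p, q, r, s
Count = 4

4


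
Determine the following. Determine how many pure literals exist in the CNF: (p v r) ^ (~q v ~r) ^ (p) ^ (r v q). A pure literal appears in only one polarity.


Check each variable for pure literal status:
p: pure positive
q: mixed (not pure)
r: mixed (not pure)
Pure literal count = 1

1


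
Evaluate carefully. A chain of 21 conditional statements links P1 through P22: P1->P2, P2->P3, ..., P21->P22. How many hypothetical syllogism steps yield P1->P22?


With 21 implications in a chain connecting 22 propositions:
P1->P2, P2->P3, ..., P21->P22
Steps needed = (number of implications) - 1 = 21 - 1 = 20

20


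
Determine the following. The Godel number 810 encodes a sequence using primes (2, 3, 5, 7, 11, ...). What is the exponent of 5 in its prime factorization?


Factorize 810 by dividing by 5 repeatedly.
Division steps: 5 divides 810 exactly 1 time(s).
Exponent of 5 = 1

1


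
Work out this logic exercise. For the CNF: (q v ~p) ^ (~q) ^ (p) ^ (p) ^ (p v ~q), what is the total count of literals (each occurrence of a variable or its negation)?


Counting literals in each clause:
Clause 1: 2 literal(s)
Clause 2: 1 literal(s)
Clause 3: 1 literal(s)
Clause 4: 1 literal(s)
Clause 5: 2 literal(s)
Total = 7

7


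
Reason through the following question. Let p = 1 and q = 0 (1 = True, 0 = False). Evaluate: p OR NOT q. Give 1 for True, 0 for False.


p = 1, q = 0
Operation: p OR NOT q
Evaluate: 1 OR NOT 0 = 1

1


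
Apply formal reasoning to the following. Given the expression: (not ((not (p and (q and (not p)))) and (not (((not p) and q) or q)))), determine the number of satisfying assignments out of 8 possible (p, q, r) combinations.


Check all 8 assignments:
p=0, q=0, r=0: 0
p=0, q=0, r=1: 0
p=0, q=1, r=0: 1
p=0, q=1, r=1: 1
p=1, q=0, r=0: 0
p=1, q=0, r=1: 0
p=1, q=1, r=0: 1
p=1, q=1, r=1: 1
Count of True = 4

4


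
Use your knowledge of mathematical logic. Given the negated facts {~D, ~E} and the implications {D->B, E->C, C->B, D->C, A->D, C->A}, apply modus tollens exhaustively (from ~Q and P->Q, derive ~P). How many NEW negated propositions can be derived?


Initial negated facts: {~D, ~E}
Apply modus tollens to closure:
  ~D and A->D  =>  ~A
  ~A and C->A  =>  ~C
Final negated: {~A, ~C, ~D, ~E}
New negations: {~A, ~C}
Count = 2

2


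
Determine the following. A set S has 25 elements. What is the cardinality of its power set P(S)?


The power set of a set with n elements has 2^n elements.
|P(S)| = 2^25 = 33554432

33554432


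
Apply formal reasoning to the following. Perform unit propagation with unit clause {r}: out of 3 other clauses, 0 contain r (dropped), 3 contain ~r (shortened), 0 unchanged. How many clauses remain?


Satisfied (removed): 0
Shortened (remain): 3
Unchanged (remain): 0
Remaining = 3 + 0 = 3

3


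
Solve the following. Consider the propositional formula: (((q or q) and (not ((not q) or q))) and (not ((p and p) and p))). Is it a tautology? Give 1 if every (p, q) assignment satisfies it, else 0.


Check all 4 assignments:
p=0, q=0: 0
p=0, q=1: 0
p=1, q=0: 0
p=1, q=1: 0
Satisfying count = 0/4.
Tautology iff count = 4: no.

0


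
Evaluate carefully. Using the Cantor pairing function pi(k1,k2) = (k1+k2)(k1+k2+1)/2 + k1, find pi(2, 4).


k1 + k2 = 6
(k1+k2)(k1+k2+1)/2 = 6 * 7 / 2 = 21
pi = 21 + 2 = 23

23


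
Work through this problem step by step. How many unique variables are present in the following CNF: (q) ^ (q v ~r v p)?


Identify each variable that appears in the formula.
Variables found: p, q, r
Count = 3

3


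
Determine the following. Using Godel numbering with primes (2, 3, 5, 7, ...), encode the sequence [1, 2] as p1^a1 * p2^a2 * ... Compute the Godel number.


Encode each element as an exponent of the corresponding prime:
  2^1 = 2
  3^2 = 9
Product = 2 * 9 = 18

18


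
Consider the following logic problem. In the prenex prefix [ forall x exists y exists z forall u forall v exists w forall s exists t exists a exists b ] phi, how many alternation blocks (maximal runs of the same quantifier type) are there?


Quantifier-type sequence: A E E A A E A E E E  (A=forall, E=exists)
Group into maximal same-type runs:
  Ax1 | Ex2 | Ax2 | Ex1 | Ax1 | Ex3
Number of blocks = 6

6


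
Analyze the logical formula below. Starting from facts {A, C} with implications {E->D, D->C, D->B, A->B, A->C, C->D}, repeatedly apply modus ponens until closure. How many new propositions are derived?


Initial facts: {A, C}
Apply modus ponens to closure:
  A and A->B  =>  B
  C and C->D  =>  D
Final known: {A, B, C, D}
New propositions: {B, D}
Count = 2

2


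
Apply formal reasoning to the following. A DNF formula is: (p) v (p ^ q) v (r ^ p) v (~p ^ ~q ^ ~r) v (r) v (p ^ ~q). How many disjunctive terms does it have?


A DNF formula is a disjunction of terms (conjunctions).
Terms are separated by v.
Counting the disjuncts: 6 terms.

6


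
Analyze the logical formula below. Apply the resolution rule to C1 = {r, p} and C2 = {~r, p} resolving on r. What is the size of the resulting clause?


Remove r from C1 and ~r from C2.
C1 remainder: {p}
C2 remainder: {p}
Union (resolvent): {p}
Resolvent has 1 literal(s).

1


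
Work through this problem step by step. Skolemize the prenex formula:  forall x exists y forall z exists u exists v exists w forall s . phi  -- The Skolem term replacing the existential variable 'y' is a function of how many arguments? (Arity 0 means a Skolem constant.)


Quantifier prefix: forall x exists y forall z exists u exists v exists w forall s
'y' is existentially quantified at position 2.
Universal variables preceding it: x
Skolem function arity = 1

1


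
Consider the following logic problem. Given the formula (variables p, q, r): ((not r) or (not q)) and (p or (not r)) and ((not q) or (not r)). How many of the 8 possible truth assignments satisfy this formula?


Evaluate all 8 assignments for p, q, r:
p=0, q=0, r=0: 1
p=0, q=0, r=1: 0
p=0, q=1, r=0: 1
p=0, q=1, r=1: 0
p=1, q=0, r=0: 1
p=1, q=0, r=1: 1
p=1, q=1, r=0: 1
p=1, q=1, r=1: 0
Satisfying count = 5

5


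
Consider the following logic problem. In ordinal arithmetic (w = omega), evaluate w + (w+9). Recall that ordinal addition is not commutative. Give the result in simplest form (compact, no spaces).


Compute w + (w+9).
Ordinal + is associative but NOT commutative; for finite n>0, n + w = w but w + n stays w+n.
w + (w+9) = (w+w) + 9 = w*2+9.
Result = w*2+9

w*2+9


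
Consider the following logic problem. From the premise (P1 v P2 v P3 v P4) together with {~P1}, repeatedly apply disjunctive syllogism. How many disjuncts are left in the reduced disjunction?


Original disjuncts (4): P1, P2, P3, P4
Negated (eliminate): ~P1
Remaining disjuncts: P2, P3, P4
Count = 4 - 1 = 3

3


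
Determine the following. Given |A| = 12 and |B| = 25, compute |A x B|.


The Cartesian product A x B contains all ordered pairs (a, b).
|A x B| = |A| * |B| = 12 * 25 = 300

300


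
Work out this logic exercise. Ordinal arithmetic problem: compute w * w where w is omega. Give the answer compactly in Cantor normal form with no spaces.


Compute w * w.
Ordinal * is associative and left-distributive over +, but NOT commutative; for finite n>1, n*w = w but w*n stays w*n.
w * w = w^2 by definition.
Result = w^2

w^2


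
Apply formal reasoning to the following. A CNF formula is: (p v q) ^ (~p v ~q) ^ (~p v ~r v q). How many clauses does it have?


A CNF formula is a conjunction of clauses.
Clauses are separated by ^.
Counting the conjuncts: 3 clauses.

3


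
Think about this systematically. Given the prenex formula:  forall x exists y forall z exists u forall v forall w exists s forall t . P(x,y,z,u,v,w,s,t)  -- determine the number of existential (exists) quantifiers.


Quantifier prefix: forall x exists y forall z exists u forall v forall w exists s forall t
Mark each quantifier type:
  U E U E U U E U
Universal count = 5, Existential count = 3
Asked for existential (exists) quantifiers: 3

3


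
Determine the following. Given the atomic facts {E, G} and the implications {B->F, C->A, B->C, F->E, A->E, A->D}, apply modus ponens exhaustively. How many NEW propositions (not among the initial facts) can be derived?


Initial facts: {E, G}
Apply modus ponens to closure:
  (no implication fires)
Final known: {E, G}
New propositions: {(none)}
Count = 0

0


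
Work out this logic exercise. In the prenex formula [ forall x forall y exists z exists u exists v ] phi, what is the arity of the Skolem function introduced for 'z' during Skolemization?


Quantifier prefix: forall x forall y exists z exists u exists v
'z' is existentially quantified at position 3.
Universal variables preceding it: x, y
Skolem function arity = 2

2


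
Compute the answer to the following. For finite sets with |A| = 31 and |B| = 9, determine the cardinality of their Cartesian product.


The Cartesian product A x B contains all ordered pairs (a, b).
|A x B| = |A| * |B| = 31 * 9 = 279

279


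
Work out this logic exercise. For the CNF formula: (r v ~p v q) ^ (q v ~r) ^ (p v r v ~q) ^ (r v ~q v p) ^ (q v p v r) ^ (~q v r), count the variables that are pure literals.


Check each variable for pure literal status:
p: mixed (not pure)
q: mixed (not pure)
r: mixed (not pure)
Pure literal count = 0

0


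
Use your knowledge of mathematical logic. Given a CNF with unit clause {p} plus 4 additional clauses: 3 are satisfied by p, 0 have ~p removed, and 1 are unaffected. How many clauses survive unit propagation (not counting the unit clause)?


Satisfied (removed): 3
Shortened (remain): 0
Unchanged (remain): 1
Remaining = 0 + 1 = 1

1


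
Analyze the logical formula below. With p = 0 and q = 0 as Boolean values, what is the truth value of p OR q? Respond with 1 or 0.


p = 0, q = 0
Operation: p OR q
Evaluate: 0 OR 0 = 0

0


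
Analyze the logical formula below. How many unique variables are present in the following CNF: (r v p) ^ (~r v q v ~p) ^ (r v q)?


Identify each variable that appears in the formula.
Variables found: p, q, r
Count = 3

3


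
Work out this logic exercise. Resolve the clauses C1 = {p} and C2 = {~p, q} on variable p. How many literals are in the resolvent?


Remove p from C1 and ~p from C2.
C1 remainder: {}
C2 remainder: {q}
Union (resolvent): {q}
Resolvent has 1 literal(s).

1


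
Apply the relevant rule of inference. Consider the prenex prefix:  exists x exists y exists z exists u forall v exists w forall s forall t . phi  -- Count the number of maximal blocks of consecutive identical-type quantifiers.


Quantifier-type sequence: E E E E A E A A  (A=forall, E=exists)
Group into maximal same-type runs:
  Ex4 | Ax1 | Ex1 | Ax2
Number of blocks = 4

4


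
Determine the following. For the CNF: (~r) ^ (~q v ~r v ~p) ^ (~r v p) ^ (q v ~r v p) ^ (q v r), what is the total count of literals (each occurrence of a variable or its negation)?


Counting literals in each clause:
Clause 1: 1 literal(s)
Clause 2: 3 literal(s)
Clause 3: 2 literal(s)
Clause 4: 3 literal(s)
Clause 5: 2 literal(s)
Total = 11

11


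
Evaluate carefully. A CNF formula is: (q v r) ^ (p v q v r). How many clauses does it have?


A CNF formula is a conjunction of clauses.
Clauses are separated by ^.
Counting the conjuncts: 2 clauses.

2


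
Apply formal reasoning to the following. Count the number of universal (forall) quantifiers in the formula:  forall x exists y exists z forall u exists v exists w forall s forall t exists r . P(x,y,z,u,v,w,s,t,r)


Quantifier prefix: forall x exists y exists z forall u exists v exists w forall s forall t exists r
Mark each quantifier type:
  U E E U E E U U E
Universal count = 4, Existential count = 5
Asked for universal (forall) quantifiers: 4

4


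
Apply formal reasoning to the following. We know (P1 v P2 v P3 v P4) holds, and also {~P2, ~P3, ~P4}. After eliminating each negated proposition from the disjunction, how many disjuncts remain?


Original disjuncts (4): P1, P2, P3, P4
Negated (eliminate): ~P2, ~P3, ~P4
Remaining disjuncts: P1
Count = 4 - 3 = 1

1


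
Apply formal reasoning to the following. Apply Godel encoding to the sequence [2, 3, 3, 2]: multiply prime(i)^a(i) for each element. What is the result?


Encode each element as an exponent of the corresponding prime:
  2^2 = 4
  3^3 = 27
  5^3 = 125
  7^2 = 49
Product = 4 * 27 * 125 * 49 = 661500

661500


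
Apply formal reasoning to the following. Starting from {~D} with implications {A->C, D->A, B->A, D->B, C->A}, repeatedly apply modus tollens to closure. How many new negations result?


Initial negated facts: {~D}
Apply modus tollens to closure:
  (no implication fires)
Final negated: {~D}
New negations: {(none)}
Count = 0

0


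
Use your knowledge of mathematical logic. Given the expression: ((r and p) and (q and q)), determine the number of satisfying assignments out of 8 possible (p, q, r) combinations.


Check all 8 assignments:
p=0, q=0, r=0: 0
p=0, q=0, r=1: 0
p=0, q=1, r=0: 0
p=0, q=1, r=1: 0
p=1, q=0, r=0: 0
p=1, q=0, r=1: 0
p=1, q=1, r=0: 0
p=1, q=1, r=1: 1
Count of True = 1

1


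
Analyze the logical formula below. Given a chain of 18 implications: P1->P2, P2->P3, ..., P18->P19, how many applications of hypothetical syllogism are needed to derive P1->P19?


With 18 implications in a chain connecting 19 propositions:
P1->P2, P2->P3, ..., P18->P19
Steps needed = (number of implications) - 1 = 18 - 1 = 17

17


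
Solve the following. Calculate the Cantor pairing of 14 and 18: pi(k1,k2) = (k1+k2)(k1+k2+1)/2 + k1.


k1 + k2 = 32
(k1+k2)(k1+k2+1)/2 = 32 * 33 / 2 = 528
pi = 528 + 14 = 542

542


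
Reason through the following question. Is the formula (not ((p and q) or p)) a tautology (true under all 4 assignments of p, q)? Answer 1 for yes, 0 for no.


Check all 4 assignments:
p=0, q=0: 1
p=0, q=1: 1
p=1, q=0: 0
p=1, q=1: 0
Satisfying count = 2/4.
Tautology iff count = 4: no.

0


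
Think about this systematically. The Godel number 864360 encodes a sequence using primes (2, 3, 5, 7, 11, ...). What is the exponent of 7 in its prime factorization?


Factorize 864360 by dividing by 7 repeatedly.
Division steps: 7 divides 864360 exactly 4 time(s).
Exponent of 7 = 4

4


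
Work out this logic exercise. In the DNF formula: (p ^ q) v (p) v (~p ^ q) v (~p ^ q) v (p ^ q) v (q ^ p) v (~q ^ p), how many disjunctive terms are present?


A DNF formula is a disjunction of terms (conjunctions).
Terms are separated by v.
Counting the disjuncts: 7 terms.

7


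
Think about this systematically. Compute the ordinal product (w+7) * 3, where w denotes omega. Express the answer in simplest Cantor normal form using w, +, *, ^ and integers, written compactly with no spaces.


Compute (w+7) * 3.
Ordinal * is associative and left-distributive over +, but NOT commutative; for finite n>1, n*w = w but w*n stays w*n.
(w+7) * 3 = (w+7) repeated 3 times. Each intermediate +7 is absorbed by the following w; only the last survives: w*3+7.
Result = w*3+7

w*3+7


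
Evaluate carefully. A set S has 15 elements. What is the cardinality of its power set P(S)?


The power set of a set with n elements has 2^n elements.
|P(S)| = 2^15 = 32768

32768


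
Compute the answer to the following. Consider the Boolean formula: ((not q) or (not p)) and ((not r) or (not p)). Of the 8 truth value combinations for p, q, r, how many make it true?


Evaluate all 8 assignments for p, q, r:
p=0, q=0, r=0: 1
p=0, q=0, r=1: 1
p=0, q=1, r=0: 1
p=0, q=1, r=1: 1
p=1, q=0, r=0: 1
p=1, q=0, r=1: 0
p=1, q=1, r=0: 0
p=1, q=1, r=1: 0
Satisfying count = 5

5


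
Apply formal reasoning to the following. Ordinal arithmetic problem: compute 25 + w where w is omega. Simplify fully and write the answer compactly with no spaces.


Compute 25 + w.
Ordinal + is associative but NOT commutative; for finite n>0, n + w = w but w + n stays w+n.
Any finite left addend is absorbed by w on the right: 25 + w = w.
Result = w

w


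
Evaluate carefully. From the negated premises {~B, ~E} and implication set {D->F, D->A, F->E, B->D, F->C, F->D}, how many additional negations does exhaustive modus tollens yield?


Initial negated facts: {~B, ~E}
Apply modus tollens to closure:
  ~E and F->E  =>  ~F
  ~F and D->F  =>  ~D
Final negated: {~B, ~D, ~E, ~F}
New negations: {~D, ~F}
Count = 2

2


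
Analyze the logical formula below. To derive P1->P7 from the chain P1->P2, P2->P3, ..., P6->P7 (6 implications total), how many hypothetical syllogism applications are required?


With 6 implications in a chain connecting 7 propositions:
P1->P2, P2->P3, ..., P6->P7
Steps needed = (number of implications) - 1 = 6 - 1 = 5

5


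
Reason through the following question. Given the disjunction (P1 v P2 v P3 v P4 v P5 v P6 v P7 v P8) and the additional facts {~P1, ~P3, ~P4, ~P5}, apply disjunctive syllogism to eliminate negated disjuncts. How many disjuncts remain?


Original disjuncts (8): P1, P2, P3, P4, P5, P6, P7, P8
Negated (eliminate): ~P1, ~P3, ~P4, ~P5
Remaining disjuncts: P2, P6, P7, P8
Count = 8 - 4 = 4

4


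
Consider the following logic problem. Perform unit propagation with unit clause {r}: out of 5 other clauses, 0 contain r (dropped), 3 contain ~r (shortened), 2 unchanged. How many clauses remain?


Satisfied (removed): 0
Shortened (remain): 3
Unchanged (remain): 2
Remaining = 3 + 2 = 5

5


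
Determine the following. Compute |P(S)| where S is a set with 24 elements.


The power set of a set with n elements has 2^n elements.
|P(S)| = 2^24 = 16777216

16777216


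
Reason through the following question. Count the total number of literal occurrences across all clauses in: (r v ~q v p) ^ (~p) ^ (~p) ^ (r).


Counting literals in each clause:
Clause 1: 3 literal(s)
Clause 2: 1 literal(s)
Clause 3: 1 literal(s)
Clause 4: 1 literal(s)
Total = 6

6


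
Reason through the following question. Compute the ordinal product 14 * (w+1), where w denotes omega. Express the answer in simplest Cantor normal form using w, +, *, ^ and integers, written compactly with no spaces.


Compute 14 * (w+1).
Ordinal * is associative and left-distributive over +, but NOT commutative; for finite n>1, n*w = w but w*n stays w*n.
By left-distributivity: 14 * (w+1) = 14*w + 14*1 = w + 14 = w+14.
Result = w+14

w+14


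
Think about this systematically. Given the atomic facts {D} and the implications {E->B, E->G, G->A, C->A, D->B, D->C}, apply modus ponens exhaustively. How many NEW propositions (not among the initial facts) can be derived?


Initial facts: {D}
Apply modus ponens to closure:
  D and D->B  =>  B
  D and D->C  =>  C
  C and C->A  =>  A
Final known: {A, B, C, D}
New propositions: {A, B, C}
Count = 3

3


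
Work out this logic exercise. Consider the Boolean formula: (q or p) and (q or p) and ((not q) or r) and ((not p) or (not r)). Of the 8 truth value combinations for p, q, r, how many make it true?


Evaluate all 8 assignments for p, q, r:
p=0, q=0, r=0: 0
p=0, q=0, r=1: 0
p=0, q=1, r=0: 0
p=0, q=1, r=1: 1
p=1, q=0, r=0: 1
p=1, q=0, r=1: 0
p=1, q=1, r=0: 0
p=1, q=1, r=1: 0
Satisfying count = 2

2


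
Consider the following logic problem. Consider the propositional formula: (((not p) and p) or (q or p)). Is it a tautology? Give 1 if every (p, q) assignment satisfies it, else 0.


Check all 4 assignments:
p=0, q=0: 0
p=0, q=1: 1
p=1, q=0: 1
p=1, q=1: 1
Satisfying count = 3/4.
Tautology iff count = 4: no.

0


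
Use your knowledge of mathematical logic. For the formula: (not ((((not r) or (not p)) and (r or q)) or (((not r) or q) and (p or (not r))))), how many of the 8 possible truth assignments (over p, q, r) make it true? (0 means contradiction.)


Check all 8 assignments:
p=0, q=0, r=0: 0
p=0, q=0, r=1: 0
p=0, q=1, r=0: 0
p=0, q=1, r=1: 0
p=1, q=0, r=0: 0
p=1, q=0, r=1: 1
p=1, q=1, r=0: 0
p=1, q=1, r=1: 0
Count of True = 1

1


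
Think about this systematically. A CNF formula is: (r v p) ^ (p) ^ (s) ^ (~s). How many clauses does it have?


A CNF formula is a conjunction of clauses.
Clauses are separated by ^.
Counting the conjuncts: 4 clauses.

4


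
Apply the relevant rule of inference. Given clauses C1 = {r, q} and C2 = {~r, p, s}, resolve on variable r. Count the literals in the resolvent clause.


Remove r from C1 and ~r from C2.
C1 remainder: {q}
C2 remainder: {p, s}
Union (resolvent): {p, q, s}
Resolvent has 3 literal(s).

3


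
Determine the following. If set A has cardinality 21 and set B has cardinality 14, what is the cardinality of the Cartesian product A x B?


The Cartesian product A x B contains all ordered pairs (a, b).
|A x B| = |A| * |B| = 21 * 14 = 294

294


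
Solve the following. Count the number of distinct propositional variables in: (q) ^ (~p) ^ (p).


Identify each variable that appears in the formula.
Variables found: p, q
Count = 2

2


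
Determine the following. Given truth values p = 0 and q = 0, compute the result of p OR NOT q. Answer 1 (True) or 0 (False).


p = 0, q = 0
Operation: p OR NOT q
Evaluate: 0 OR NOT 0 = 1

1


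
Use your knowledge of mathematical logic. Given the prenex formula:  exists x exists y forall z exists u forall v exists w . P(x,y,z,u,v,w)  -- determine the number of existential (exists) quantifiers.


Quantifier prefix: exists x exists y forall z exists u forall v exists w
Mark each quantifier type:
  E E U E U E
Universal count = 2, Existential count = 4
Asked for existential (exists) quantifiers: 4

4


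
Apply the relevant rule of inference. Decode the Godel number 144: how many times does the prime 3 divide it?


Factorize 144 by dividing by 3 repeatedly.
Division steps: 3 divides 144 exactly 2 time(s).
Exponent of 3 = 2

2


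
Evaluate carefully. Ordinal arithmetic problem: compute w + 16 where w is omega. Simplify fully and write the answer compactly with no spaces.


Compute w + 16.
Ordinal + is associative but NOT commutative; for finite n>0, n + w = w but w + n stays w+n.
w + 16 is already in normal form (a successor ordinal beyond w).
Result = w+16

w+16


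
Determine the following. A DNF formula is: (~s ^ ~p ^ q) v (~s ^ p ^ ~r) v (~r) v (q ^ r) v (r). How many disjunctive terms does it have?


A DNF formula is a disjunction of terms (conjunctions).
Terms are separated by v.
Counting the disjuncts: 5 terms.

5


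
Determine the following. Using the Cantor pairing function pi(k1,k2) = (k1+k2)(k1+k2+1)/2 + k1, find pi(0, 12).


k1 + k2 = 12
(k1+k2)(k1+k2+1)/2 = 12 * 13 / 2 = 78
pi = 78 + 0 = 78

78


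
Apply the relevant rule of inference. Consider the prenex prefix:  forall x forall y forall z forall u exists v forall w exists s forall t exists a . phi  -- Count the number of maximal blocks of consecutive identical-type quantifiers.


Quantifier-type sequence: A A A A E A E A E  (A=forall, E=exists)
Group into maximal same-type runs:
  Ax4 | Ex1 | Ax1 | Ex1 | Ax1 | Ex1
Number of blocks = 6

6


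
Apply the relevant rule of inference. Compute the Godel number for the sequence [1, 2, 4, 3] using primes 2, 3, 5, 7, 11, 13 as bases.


Encode each element as an exponent of the corresponding prime:
  2^1 = 2
  3^2 = 9
  5^4 = 625
  7^3 = 343
Product = 2 * 9 * 625 * 343 = 3858750

3858750


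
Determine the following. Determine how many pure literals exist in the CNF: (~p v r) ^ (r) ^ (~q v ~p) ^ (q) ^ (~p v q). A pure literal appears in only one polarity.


Check each variable for pure literal status:
p: pure negative
q: mixed (not pure)
r: pure positive
Pure literal count = 2

2


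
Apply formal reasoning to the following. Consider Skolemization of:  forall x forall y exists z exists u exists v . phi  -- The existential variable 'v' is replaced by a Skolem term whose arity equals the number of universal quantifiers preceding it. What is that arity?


Quantifier prefix: forall x forall y exists z exists u exists v
'v' is existentially quantified at position 5.
Universal variables preceding it: x, y
Skolem function arity = 2

2


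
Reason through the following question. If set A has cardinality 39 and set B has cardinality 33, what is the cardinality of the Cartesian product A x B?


The Cartesian product A x B contains all ordered pairs (a, b).
|A x B| = |A| * |B| = 39 * 33 = 1287

1287


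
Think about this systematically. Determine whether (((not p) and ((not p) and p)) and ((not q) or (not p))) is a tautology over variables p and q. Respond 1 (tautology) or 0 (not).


Check all 4 assignments:
p=0, q=0: 0
p=0, q=1: 0
p=1, q=0: 0
p=1, q=1: 0
Satisfying count = 0/4.
Tautology iff count = 4: no.

0


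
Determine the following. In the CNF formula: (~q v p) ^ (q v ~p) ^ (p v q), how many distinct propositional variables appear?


Identify each variable that appears in the formula.
Variables found: p, q
Count = 2

2


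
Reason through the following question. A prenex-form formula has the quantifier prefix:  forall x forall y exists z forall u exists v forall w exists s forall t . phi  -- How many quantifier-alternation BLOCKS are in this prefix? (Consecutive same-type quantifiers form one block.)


Quantifier-type sequence: A A E A E A E A  (A=forall, E=exists)
Group into maximal same-type runs:
  Ax2 | Ex1 | Ax1 | Ex1 | Ax1 | Ex1 | Ax1
Number of blocks = 7

7


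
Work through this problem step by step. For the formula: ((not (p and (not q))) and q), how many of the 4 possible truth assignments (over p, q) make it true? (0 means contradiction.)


Check all 4 assignments:
p=0, q=0: 0
p=0, q=1: 1
p=1, q=0: 0
p=1, q=1: 1
Count of True = 2

2


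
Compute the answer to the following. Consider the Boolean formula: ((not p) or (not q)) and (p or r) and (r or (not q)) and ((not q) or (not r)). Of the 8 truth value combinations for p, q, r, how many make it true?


Evaluate all 8 assignments for p, q, r:
p=0, q=0, r=0: 0
p=0, q=0, r=1: 1
p=0, q=1, r=0: 0
p=0, q=1, r=1: 0
p=1, q=0, r=0: 1
p=1, q=0, r=1: 1
p=1, q=1, r=0: 0
p=1, q=1, r=1: 0
Satisfying count = 3

3


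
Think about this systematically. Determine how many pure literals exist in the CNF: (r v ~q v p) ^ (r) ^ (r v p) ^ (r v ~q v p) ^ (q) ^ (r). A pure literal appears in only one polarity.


Check each variable for pure literal status:
p: pure positive
q: mixed (not pure)
r: pure positive
Pure literal count = 2

2


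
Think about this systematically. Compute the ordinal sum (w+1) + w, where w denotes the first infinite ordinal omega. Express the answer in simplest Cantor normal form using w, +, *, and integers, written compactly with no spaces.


Compute (w+1) + w.
Ordinal + is associative but NOT commutative; for finite n>0, n + w = w but w + n stays w+n.
(w+1) + w = w + (1+w) = w + w = w*2 (the finite tail 1 is absorbed by the right w).
Result = w*2

w*2


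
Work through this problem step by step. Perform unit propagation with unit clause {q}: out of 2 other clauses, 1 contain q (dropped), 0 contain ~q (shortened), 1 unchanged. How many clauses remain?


Satisfied (removed): 1
Shortened (remain): 0
Unchanged (remain): 1
Remaining = 0 + 1 = 1

1


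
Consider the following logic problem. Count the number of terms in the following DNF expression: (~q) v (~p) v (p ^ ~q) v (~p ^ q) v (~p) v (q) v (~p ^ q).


A DNF formula is a disjunction of terms (conjunctions).
Terms are separated by v.
Counting the disjuncts: 7 terms.

7


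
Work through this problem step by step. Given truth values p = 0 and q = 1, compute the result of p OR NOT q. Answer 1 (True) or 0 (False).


p = 0, q = 1
Operation: p OR NOT q
Evaluate: 0 OR NOT 1 = 0

0


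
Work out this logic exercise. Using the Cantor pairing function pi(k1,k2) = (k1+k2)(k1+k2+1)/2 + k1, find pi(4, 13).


k1 + k2 = 17
(k1+k2)(k1+k2+1)/2 = 17 * 18 / 2 = 153
pi = 153 + 4 = 157

157


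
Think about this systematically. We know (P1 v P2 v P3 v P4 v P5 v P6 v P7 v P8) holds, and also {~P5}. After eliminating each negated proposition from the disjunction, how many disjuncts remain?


Original disjuncts (8): P1, P2, P3, P4, P5, P6, P7, P8
Negated (eliminate): ~P5
Remaining disjuncts: P1, P2, P3, P4, P6, P7, P8
Count = 8 - 1 = 7

7


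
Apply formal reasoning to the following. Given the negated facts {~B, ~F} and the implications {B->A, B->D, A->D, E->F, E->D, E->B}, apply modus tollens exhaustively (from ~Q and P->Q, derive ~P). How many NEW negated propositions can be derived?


Initial negated facts: {~B, ~F}
Apply modus tollens to closure:
  ~F and E->F  =>  ~E
Final negated: {~B, ~E, ~F}
New negations: {~E}
Count = 1

1


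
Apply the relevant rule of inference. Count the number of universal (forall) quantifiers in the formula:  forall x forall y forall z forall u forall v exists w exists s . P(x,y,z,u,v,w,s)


Quantifier prefix: forall x forall y forall z forall u forall v exists w exists s
Mark each quantifier type:
  U U U U U E E
Universal count = 5, Existential count = 2
Asked for universal (forall) quantifiers: 5

5
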